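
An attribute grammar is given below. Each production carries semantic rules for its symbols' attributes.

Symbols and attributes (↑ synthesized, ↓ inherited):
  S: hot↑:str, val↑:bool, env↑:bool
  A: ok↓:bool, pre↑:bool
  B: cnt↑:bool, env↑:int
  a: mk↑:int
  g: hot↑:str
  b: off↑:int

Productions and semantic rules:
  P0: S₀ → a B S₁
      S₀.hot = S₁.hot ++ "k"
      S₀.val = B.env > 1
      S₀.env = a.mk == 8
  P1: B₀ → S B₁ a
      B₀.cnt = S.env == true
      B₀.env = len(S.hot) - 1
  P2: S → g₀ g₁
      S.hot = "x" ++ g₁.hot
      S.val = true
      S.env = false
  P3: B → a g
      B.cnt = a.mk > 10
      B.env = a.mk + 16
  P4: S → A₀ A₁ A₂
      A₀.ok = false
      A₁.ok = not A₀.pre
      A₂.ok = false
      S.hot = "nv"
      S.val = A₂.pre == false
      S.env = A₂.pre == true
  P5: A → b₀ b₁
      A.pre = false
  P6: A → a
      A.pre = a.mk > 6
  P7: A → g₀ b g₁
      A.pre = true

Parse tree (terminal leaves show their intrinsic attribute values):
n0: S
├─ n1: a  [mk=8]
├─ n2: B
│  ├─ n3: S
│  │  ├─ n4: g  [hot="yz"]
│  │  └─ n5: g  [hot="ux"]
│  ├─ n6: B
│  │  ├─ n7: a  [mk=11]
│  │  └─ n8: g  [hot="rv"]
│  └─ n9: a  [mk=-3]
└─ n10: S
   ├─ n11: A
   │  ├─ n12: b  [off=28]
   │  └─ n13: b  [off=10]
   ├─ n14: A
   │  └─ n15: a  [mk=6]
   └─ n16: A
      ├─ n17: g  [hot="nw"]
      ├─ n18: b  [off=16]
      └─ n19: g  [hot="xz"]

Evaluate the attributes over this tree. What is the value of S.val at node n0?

1. n1.mk = 8  [terminal]
2. n4.hot = "yz"  [terminal]
3. n5.hot = "ux"  [terminal]
4. n3.hot = "xux"  ["x" ++ g₁.hot]
5. n3.val = true  [true]
6. n3.env = false  [false]
7. n7.mk = 11  [terminal]
8. n8.hot = "rv"  [terminal]
9. n6.cnt = true  [a.mk > 10]
10. n6.env = 27  [a.mk + 16]
11. n9.mk = -3  [terminal]
12. n2.cnt = false  [S.env == true]
13. n2.env = 2  [len(S.hot) - 1]
14. n11.ok = false  [false]
15. n12.off = 28  [terminal]
16. n13.off = 10  [terminal]
17. n11.pre = false  [false]
18. n14.ok = true  [not A₀.pre]
19. n15.mk = 6  [terminal]
20. n14.pre = false  [a.mk > 6]
21. n16.ok = false  [false]
22. n17.hot = "nw"  [terminal]
23. n18.off = 16  [terminal]
24. n19.hot = "xz"  [terminal]
25. n16.pre = true  [true]
26. n10.hot = "nv"  ["nv"]
27. n10.val = false  [A₂.pre == false]
28. n10.env = true  [A₂.pre == true]
29. n0.hot = "nvk"  [S₁.hot ++ "k"]
30. n0.val = true  [B.env > 1]
31. n0.env = true  [a.mk == 8]

true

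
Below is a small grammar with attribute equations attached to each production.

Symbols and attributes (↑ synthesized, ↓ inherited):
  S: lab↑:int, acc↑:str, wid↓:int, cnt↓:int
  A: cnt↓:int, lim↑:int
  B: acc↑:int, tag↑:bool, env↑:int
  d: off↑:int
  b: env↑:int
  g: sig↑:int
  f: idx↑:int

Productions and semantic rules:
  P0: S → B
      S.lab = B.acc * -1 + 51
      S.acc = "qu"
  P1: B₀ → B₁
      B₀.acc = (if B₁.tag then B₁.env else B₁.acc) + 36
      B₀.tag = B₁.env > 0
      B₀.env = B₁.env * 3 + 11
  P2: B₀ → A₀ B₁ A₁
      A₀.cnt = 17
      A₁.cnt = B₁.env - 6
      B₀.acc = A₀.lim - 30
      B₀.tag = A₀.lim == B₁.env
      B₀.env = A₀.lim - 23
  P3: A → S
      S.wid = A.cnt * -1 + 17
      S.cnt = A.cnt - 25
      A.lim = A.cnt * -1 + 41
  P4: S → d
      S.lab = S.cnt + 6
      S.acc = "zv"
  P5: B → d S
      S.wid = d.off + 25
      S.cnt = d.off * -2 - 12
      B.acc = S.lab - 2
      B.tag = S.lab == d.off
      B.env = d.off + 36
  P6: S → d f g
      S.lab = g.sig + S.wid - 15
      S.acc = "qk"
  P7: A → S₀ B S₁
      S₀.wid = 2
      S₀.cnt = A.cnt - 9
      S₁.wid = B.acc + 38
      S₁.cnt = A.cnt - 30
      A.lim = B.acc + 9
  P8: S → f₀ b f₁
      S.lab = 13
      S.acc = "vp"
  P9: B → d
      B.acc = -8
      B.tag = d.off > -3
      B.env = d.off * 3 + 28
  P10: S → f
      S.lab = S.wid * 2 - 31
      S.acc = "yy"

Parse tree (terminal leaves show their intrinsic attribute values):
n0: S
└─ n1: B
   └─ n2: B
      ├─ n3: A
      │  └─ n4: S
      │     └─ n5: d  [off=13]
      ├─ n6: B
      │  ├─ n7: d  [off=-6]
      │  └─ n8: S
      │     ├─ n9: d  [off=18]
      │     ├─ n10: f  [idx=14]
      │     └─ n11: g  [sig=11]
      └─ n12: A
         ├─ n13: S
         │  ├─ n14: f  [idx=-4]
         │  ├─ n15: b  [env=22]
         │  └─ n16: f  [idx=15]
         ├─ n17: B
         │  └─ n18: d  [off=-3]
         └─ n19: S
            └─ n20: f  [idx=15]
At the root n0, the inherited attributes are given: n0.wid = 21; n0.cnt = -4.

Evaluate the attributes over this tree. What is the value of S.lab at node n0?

1. n0.wid = 21  [given at root]
2. n0.cnt = -4  [given at root]
3. n3.cnt = 17  [17]
4. n4.wid = 0  [A.cnt * -1 + 17]
5. n4.cnt = -8  [A.cnt - 25]
6. n5.off = 13  [terminal]
7. n4.lab = -2  [S.cnt + 6]
8. n4.acc = "zv"  ["zv"]
9. n3.lim = 24  [A.cnt * -1 + 41]
10. n7.off = -6  [terminal]
11. n8.wid = 19  [d.off + 25]
12. n8.cnt = 0  [d.off * -2 - 12]
13. n9.off = 18  [terminal]
14. n10.idx = 14  [terminal]
15. n11.sig = 11  [terminal]
16. n8.lab = 15  [g.sig + S.wid - 15]
17. n8.acc = "qk"  ["qk"]
18. n6.acc = 13  [S.lab - 2]
19. n6.tag = false  [S.lab == d.off]
20. n6.env = 30  [d.off + 36]
21. n12.cnt = 24  [B₁.env - 6]
22. n13.wid = 2  [2]
23. n13.cnt = 15  [A.cnt - 9]
24. n14.idx = -4  [terminal]
25. n15.env = 22  [terminal]
26. n16.idx = 15  [terminal]
27. n13.lab = 13  [13]
28. n13.acc = "vp"  ["vp"]
29. n18.off = -3  [terminal]
30. n17.acc = -8  [-8]
31. n17.tag = false  [d.off > -3]
32. n17.env = 19  [d.off * 3 + 28]
33. n19.wid = 30  [B.acc + 38]
34. n19.cnt = -6  [A.cnt - 30]
35. n20.idx = 15  [terminal]
36. n19.lab = 29  [S.wid * 2 - 31]
37. n19.acc = "yy"  ["yy"]
38. n12.lim = 1  [B.acc + 9]
39. n2.acc = -6  [A₀.lim - 30]
40. n2.tag = false  [A₀.lim == B₁.env]
41. n2.env = 1  [A₀.lim - 23]
42. n1.acc = 30  [(if B₁.tag then B₁.env else B₁.acc) + 36]
43. n1.tag = true  [B₁.env > 0]
44. n1.env = 14  [B₁.env * 3 + 11]
45. n0.lab = 21  [B.acc * -1 + 51]
46. n0.acc = "qu"  ["qu"]

21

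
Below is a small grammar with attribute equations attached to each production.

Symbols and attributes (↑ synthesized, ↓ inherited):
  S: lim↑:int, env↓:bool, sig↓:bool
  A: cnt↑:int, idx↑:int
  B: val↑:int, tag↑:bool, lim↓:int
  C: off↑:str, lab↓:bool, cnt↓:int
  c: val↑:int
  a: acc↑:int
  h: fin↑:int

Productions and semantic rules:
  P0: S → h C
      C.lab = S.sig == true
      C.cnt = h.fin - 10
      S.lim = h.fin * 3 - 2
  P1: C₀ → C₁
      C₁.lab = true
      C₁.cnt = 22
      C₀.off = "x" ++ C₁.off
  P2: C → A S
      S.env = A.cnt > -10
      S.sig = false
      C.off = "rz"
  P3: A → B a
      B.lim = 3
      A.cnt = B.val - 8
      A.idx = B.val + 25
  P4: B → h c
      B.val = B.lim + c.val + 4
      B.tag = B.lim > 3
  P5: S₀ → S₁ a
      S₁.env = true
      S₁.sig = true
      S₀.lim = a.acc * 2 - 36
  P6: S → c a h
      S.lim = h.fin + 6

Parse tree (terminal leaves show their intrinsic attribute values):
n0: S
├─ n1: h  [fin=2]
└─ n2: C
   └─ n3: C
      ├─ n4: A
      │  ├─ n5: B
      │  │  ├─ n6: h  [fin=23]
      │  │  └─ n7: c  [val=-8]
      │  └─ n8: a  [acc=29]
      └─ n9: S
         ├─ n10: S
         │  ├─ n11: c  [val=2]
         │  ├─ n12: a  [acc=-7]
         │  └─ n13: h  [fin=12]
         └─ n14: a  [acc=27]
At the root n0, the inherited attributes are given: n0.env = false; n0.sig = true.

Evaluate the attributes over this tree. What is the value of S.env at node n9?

1. n0.env = false  [given at root]
2. n0.sig = true  [given at root]
3. n1.fin = 2  [terminal]
4. n2.lab = true  [S.sig == true]
5. n2.cnt = -8  [h.fin - 10]
6. n3.lab = true  [true]
7. n3.cnt = 22  [22]
8. n5.lim = 3  [3]
9. n6.fin = 23  [terminal]
10. n7.val = -8  [terminal]
11. n5.val = -1  [B.lim + c.val + 4]
12. n5.tag = false  [B.lim > 3]
13. n8.acc = 29  [terminal]
14. n4.cnt = -9  [B.val - 8]
15. n4.idx = 24  [B.val + 25]
16. n9.env = true  [A.cnt > -10]
17. n9.sig = false  [false]
18. n10.env = true  [true]
19. n10.sig = true  [true]
20. n11.val = 2  [terminal]
21. n12.acc = -7  [terminal]
22. n13.fin = 12  [terminal]
23. n10.lim = 18  [h.fin + 6]
24. n14.acc = 27  [terminal]
25. n9.lim = 18  [a.acc * 2 - 36]
26. n3.off = "rz"  ["rz"]
27. n2.off = "xrz"  ["x" ++ C₁.off]
28. n0.lim = 4  [h.fin * 3 - 2]

true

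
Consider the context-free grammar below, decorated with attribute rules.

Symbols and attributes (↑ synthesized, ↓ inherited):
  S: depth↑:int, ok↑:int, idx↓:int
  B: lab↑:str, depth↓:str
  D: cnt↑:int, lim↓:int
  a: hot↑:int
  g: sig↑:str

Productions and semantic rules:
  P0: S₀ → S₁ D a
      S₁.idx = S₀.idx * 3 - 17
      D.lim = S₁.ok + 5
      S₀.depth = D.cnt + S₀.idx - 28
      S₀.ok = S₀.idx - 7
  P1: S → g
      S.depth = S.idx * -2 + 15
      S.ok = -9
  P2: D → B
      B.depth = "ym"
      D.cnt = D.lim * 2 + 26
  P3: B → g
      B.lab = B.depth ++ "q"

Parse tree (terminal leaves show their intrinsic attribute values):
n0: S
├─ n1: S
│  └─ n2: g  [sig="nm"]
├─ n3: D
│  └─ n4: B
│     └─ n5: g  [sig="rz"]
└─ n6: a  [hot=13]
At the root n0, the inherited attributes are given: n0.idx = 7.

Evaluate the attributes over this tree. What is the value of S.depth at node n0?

-3

1. n0.idx = 7  [given at root]
2. n1.idx = 4  [S₀.idx * 3 - 17]
3. n2.sig = "nm"  [terminal]
4. n1.depth = 7  [S.idx * -2 + 15]
5. n1.ok = -9  [-9]
6. n3.lim = -4  [S₁.ok + 5]
7. n4.depth = "ym"  ["ym"]
8. n5.sig = "rz"  [terminal]
9. n4.lab = "ymq"  [B.depth ++ "q"]
10. n3.cnt = 18  [D.lim * 2 + 26]
11. n6.hot = 13  [terminal]
12. n0.depth = -3  [D.cnt + S₀.idx - 28]
13. n0.ok = 0  [S₀.idx - 7]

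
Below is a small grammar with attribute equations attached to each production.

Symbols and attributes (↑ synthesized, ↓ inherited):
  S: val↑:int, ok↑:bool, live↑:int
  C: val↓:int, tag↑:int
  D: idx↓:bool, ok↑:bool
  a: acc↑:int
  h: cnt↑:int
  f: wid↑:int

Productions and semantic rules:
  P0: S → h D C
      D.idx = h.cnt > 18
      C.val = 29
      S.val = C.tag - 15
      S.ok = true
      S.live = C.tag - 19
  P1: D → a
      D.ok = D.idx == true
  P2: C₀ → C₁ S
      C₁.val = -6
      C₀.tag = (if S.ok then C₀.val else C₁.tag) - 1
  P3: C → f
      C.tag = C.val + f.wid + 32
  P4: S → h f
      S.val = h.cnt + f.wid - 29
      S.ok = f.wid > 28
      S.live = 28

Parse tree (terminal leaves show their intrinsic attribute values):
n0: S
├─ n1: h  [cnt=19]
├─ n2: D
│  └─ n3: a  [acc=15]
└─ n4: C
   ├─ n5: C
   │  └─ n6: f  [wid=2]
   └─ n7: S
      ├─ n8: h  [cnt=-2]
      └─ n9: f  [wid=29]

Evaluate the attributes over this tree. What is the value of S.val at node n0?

1. n1.cnt = 19  [terminal]
2. n2.idx = true  [h.cnt > 18]
3. n3.acc = 15  [terminal]
4. n2.ok = true  [D.idx == true]
5. n4.val = 29  [29]
6. n5.val = -6  [-6]
7. n6.wid = 2  [terminal]
8. n5.tag = 28  [C.val + f.wid + 32]
9. n8.cnt = -2  [terminal]
10. n9.wid = 29  [terminal]
11. n7.val = -2  [h.cnt + f.wid - 29]
12. n7.ok = true  [f.wid > 28]
13. n7.live = 28  [28]
14. n4.tag = 28  [(if S.ok then C₀.val else C₁.tag) - 1]
15. n0.val = 13  [C.tag - 15]
16. n0.ok = true  [true]
17. n0.live = 9  [C.tag - 19]

13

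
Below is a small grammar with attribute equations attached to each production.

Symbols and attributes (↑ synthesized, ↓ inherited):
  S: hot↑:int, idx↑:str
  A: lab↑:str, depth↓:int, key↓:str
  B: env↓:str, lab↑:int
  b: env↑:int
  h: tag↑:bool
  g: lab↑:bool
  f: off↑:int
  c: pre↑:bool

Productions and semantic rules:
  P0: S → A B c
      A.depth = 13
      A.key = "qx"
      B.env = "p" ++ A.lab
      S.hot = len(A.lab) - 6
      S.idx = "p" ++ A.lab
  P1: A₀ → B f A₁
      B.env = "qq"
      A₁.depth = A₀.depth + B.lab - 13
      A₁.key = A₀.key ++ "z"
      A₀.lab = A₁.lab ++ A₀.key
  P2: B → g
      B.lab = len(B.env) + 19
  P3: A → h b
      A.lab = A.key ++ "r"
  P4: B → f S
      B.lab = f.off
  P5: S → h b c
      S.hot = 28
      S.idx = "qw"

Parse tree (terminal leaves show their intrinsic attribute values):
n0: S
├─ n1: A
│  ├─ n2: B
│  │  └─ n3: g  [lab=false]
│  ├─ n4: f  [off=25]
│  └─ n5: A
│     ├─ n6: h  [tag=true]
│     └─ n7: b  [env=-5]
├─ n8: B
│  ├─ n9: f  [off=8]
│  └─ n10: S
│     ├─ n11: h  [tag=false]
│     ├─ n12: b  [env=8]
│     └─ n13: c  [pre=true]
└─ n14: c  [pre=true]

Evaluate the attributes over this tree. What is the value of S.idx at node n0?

"pqxzrqx"

1. n1.depth = 13  [13]
2. n1.key = "qx"  ["qx"]
3. n2.env = "qq"  ["qq"]
4. n3.lab = false  [terminal]
5. n2.lab = 21  [len(B.env) + 19]
6. n4.off = 25  [terminal]
7. n5.depth = 21  [A₀.depth + B.lab - 13]
8. n5.key = "qxz"  [A₀.key ++ "z"]
9. n6.tag = true  [terminal]
10. n7.env = -5  [terminal]
11. n5.lab = "qxzr"  [A.key ++ "r"]
12. n1.lab = "qxzrqx"  [A₁.lab ++ A₀.key]
13. n8.env = "pqxzrqx"  ["p" ++ A.lab]
14. n9.off = 8  [terminal]
15. n11.tag = false  [terminal]
16. n12.env = 8  [terminal]
17. n13.pre = true  [terminal]
18. n10.hot = 28  [28]
19. n10.idx = "qw"  ["qw"]
20. n8.lab = 8  [f.off]
21. n14.pre = true  [terminal]
22. n0.hot = 0  [len(A.lab) - 6]
23. n0.idx = "pqxzrqx"  ["p" ++ A.lab]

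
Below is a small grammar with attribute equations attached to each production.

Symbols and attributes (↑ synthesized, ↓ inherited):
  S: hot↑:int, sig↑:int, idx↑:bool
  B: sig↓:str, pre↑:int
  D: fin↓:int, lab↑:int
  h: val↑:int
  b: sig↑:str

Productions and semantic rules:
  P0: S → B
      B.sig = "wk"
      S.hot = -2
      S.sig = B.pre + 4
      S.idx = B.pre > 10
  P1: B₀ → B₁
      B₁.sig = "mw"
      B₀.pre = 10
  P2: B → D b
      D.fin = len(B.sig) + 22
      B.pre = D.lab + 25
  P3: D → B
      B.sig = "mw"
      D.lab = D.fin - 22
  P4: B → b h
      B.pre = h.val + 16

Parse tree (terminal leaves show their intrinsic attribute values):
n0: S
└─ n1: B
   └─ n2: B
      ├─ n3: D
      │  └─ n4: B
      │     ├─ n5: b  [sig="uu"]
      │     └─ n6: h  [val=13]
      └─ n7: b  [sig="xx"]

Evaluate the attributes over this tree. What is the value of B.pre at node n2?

1. n1.sig = "wk"  ["wk"]
2. n2.sig = "mw"  ["mw"]
3. n3.fin = 24  [len(B.sig) + 22]
4. n4.sig = "mw"  ["mw"]
5. n5.sig = "uu"  [terminal]
6. n6.val = 13  [terminal]
7. n4.pre = 29  [h.val + 16]
8. n3.lab = 2  [D.fin - 22]
9. n7.sig = "xx"  [terminal]
10. n2.pre = 27  [D.lab + 25]
11. n1.pre = 10  [10]
12. n0.hot = -2  [-2]
13. n0.sig = 14  [B.pre + 4]
14. n0.idx = false  [B.pre > 10]

27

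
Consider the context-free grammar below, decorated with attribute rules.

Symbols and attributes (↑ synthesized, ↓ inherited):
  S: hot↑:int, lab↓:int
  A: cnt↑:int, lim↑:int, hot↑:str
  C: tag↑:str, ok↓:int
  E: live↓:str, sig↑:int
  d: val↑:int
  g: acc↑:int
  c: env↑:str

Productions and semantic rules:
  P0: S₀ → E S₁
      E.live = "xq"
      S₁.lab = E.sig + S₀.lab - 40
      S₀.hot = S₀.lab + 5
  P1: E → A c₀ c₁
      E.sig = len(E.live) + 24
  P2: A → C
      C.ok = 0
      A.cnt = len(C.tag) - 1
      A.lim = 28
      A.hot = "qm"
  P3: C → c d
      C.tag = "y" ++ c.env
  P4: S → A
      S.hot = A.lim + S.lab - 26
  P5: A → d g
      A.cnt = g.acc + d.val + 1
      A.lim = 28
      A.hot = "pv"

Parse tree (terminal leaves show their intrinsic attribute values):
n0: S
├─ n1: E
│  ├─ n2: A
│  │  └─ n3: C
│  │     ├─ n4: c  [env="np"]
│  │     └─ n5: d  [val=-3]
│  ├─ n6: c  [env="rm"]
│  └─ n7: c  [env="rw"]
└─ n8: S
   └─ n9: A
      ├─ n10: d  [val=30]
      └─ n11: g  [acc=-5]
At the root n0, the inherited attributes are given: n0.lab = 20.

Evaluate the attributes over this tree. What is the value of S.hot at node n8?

8

1. n0.lab = 20  [given at root]
2. n1.live = "xq"  ["xq"]
3. n3.ok = 0  [0]
4. n4.env = "np"  [terminal]
5. n5.val = -3  [terminal]
6. n3.tag = "ynp"  ["y" ++ c.env]
7. n2.cnt = 2  [len(C.tag) - 1]
8. n2.lim = 28  [28]
9. n2.hot = "qm"  ["qm"]
10. n6.env = "rm"  [terminal]
11. n7.env = "rw"  [terminal]
12. n1.sig = 26  [len(E.live) + 24]
13. n8.lab = 6  [E.sig + S₀.lab - 40]
14. n10.val = 30  [terminal]
15. n11.acc = -5  [terminal]
16. n9.cnt = 26  [g.acc + d.val + 1]
17. n9.lim = 28  [28]
18. n9.hot = "pv"  ["pv"]
19. n8.hot = 8  [A.lim + S.lab - 26]
20. n0.hot = 25  [S₀.lab + 5]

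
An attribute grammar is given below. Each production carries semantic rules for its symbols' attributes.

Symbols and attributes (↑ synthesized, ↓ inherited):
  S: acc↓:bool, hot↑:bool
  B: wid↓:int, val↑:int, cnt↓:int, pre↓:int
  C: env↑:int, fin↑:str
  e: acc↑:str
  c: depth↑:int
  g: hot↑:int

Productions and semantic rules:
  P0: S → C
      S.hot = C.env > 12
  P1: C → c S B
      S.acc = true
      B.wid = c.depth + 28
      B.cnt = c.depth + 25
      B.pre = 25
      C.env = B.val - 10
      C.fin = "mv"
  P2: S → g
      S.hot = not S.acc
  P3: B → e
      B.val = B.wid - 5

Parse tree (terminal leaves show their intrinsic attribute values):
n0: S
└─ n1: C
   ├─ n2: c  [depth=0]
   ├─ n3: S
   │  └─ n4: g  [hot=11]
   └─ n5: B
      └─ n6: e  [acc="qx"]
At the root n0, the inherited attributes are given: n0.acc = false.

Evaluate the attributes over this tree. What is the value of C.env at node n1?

13

1. n0.acc = false  [given at root]
2. n2.depth = 0  [terminal]
3. n3.acc = true  [true]
4. n4.hot = 11  [terminal]
5. n3.hot = false  [not S.acc]
6. n5.wid = 28  [c.depth + 28]
7. n5.cnt = 25  [c.depth + 25]
8. n5.pre = 25  [25]
9. n6.acc = "qx"  [terminal]
10. n5.val = 23  [B.wid - 5]
11. n1.env = 13  [B.val - 10]
12. n1.fin = "mv"  ["mv"]
13. n0.hot = true  [C.env > 12]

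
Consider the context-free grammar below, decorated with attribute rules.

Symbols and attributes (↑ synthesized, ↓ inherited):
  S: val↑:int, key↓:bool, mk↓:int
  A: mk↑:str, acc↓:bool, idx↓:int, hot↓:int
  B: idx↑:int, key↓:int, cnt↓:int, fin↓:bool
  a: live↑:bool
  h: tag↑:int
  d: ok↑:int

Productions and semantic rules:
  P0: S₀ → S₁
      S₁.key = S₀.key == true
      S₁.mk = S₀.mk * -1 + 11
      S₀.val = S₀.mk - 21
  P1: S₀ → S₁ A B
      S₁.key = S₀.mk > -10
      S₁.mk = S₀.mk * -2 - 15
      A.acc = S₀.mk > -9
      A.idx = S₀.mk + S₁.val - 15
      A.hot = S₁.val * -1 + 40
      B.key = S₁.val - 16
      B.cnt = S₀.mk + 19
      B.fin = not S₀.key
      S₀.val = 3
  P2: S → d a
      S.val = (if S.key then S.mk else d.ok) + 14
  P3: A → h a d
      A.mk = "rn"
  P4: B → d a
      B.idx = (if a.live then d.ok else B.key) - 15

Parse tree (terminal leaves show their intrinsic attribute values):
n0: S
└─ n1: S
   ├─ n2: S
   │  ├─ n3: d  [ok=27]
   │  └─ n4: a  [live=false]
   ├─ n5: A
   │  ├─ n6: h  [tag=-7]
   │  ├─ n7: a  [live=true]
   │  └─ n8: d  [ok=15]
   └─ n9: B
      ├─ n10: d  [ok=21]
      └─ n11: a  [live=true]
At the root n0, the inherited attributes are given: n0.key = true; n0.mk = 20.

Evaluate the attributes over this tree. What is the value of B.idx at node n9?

1. n0.key = true  [given at root]
2. n0.mk = 20  [given at root]
3. n1.key = true  [S₀.key == true]
4. n1.mk = -9  [S₀.mk * -1 + 11]
5. n2.key = true  [S₀.mk > -10]
6. n2.mk = 3  [S₀.mk * -2 - 15]
7. n3.ok = 27  [terminal]
8. n4.live = false  [terminal]
9. n2.val = 17  [(if S.key then S.mk else d.ok) + 14]
10. n5.acc = false  [S₀.mk > -9]
11. n5.idx = -7  [S₀.mk + S₁.val - 15]
12. n5.hot = 23  [S₁.val * -1 + 40]
13. n6.tag = -7  [terminal]
14. n7.live = true  [terminal]
15. n8.ok = 15  [terminal]
16. n5.mk = "rn"  ["rn"]
17. n9.key = 1  [S₁.val - 16]
18. n9.cnt = 10  [S₀.mk + 19]
19. n9.fin = false  [not S₀.key]
20. n10.ok = 21  [terminal]
21. n11.live = true  [terminal]
22. n9.idx = 6  [(if a.live then d.ok else B.key) - 15]
23. n1.val = 3  [3]
24. n0.val = -1  [S₀.mk - 21]

6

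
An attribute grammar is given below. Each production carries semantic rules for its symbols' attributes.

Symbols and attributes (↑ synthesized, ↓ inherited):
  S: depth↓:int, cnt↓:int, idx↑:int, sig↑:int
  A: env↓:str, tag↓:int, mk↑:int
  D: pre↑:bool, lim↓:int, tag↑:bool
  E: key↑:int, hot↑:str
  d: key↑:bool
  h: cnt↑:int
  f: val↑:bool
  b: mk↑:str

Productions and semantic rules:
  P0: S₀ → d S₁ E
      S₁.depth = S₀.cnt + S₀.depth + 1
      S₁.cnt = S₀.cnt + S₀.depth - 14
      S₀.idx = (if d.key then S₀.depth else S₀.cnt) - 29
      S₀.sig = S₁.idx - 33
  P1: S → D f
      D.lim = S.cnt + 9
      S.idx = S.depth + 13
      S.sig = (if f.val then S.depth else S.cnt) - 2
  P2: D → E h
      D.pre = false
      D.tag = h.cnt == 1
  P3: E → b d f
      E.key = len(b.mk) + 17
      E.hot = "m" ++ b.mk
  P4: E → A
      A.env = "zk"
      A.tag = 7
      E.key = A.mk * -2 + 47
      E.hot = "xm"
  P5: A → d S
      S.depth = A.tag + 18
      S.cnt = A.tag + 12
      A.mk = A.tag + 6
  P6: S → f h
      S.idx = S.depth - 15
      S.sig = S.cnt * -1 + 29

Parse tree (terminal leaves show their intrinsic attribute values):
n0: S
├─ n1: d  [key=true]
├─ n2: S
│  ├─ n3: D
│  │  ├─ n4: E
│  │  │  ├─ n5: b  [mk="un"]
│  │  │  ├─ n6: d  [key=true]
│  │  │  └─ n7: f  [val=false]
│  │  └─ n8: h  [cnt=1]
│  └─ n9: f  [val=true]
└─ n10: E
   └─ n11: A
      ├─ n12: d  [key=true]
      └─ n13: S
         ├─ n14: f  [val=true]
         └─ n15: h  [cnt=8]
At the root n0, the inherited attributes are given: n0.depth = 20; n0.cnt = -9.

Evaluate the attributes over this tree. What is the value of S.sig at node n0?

1. n0.depth = 20  [given at root]
2. n0.cnt = -9  [given at root]
3. n1.key = true  [terminal]
4. n2.depth = 12  [S₀.cnt + S₀.depth + 1]
5. n2.cnt = -3  [S₀.cnt + S₀.depth - 14]
6. n3.lim = 6  [S.cnt + 9]
7. n5.mk = "un"  [terminal]
8. n6.key = true  [terminal]
9. n7.val = false  [terminal]
10. n4.key = 19  [len(b.mk) + 17]
11. n4.hot = "mun"  ["m" ++ b.mk]
12. n8.cnt = 1  [terminal]
13. n3.pre = false  [false]
14. n3.tag = true  [h.cnt == 1]
15. n9.val = true  [terminal]
16. n2.idx = 25  [S.depth + 13]
17. n2.sig = 10  [(if f.val then S.depth else S.cnt) - 2]
18. n11.env = "zk"  ["zk"]
19. n11.tag = 7  [7]
20. n12.key = true  [terminal]
21. n13.depth = 25  [A.tag + 18]
22. n13.cnt = 19  [A.tag + 12]
23. n14.val = true  [terminal]
24. n15.cnt = 8  [terminal]
25. n13.idx = 10  [S.depth - 15]
26. n13.sig = 10  [S.cnt * -1 + 29]
27. n11.mk = 13  [A.tag + 6]
28. n10.key = 21  [A.mk * -2 + 47]
29. n10.hot = "xm"  ["xm"]
30. n0.idx = -9  [(if d.key then S₀.depth else S₀.cnt) - 29]
31. n0.sig = -8  [S₁.idx - 33]

-8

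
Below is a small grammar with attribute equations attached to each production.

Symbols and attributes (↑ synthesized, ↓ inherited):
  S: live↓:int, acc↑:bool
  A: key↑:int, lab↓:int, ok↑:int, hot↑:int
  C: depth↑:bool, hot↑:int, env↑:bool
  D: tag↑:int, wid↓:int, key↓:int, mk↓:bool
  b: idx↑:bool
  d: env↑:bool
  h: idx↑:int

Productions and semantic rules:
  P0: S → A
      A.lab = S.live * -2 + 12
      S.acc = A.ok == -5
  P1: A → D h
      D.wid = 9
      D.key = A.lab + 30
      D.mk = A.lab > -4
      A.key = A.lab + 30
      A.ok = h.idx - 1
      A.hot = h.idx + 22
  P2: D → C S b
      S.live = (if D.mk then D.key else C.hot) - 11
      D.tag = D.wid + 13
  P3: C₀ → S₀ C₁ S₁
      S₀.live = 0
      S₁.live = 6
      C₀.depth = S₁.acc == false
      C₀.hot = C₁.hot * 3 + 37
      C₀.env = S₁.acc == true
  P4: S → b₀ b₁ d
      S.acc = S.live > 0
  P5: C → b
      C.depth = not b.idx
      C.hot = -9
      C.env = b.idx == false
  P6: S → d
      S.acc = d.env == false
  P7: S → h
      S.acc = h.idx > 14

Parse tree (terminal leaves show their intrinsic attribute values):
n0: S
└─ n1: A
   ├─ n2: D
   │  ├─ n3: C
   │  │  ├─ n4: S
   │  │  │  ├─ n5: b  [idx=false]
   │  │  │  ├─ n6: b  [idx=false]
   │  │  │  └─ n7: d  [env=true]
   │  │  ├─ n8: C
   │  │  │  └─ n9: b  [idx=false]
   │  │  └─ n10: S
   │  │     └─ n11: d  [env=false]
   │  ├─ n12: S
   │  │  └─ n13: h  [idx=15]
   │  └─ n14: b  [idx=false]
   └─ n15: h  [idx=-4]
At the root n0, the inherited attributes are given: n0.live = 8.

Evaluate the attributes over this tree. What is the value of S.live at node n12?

-1

1. n0.live = 8  [given at root]
2. n1.lab = -4  [S.live * -2 + 12]
3. n2.wid = 9  [9]
4. n2.key = 26  [A.lab + 30]
5. n2.mk = false  [A.lab > -4]
6. n4.live = 0  [0]
7. n5.idx = false  [terminal]
8. n6.idx = false  [terminal]
9. n7.env = true  [terminal]
10. n4.acc = false  [S.live > 0]
11. n9.idx = false  [terminal]
12. n8.depth = true  [not b.idx]
13. n8.hot = -9  [-9]
14. n8.env = true  [b.idx == false]
15. n10.live = 6  [6]
16. n11.env = false  [terminal]
17. n10.acc = true  [d.env == false]
18. n3.depth = false  [S₁.acc == false]
19. n3.hot = 10  [C₁.hot * 3 + 37]
20. n3.env = true  [S₁.acc == true]
21. n12.live = -1  [(if D.mk then D.key else C.hot) - 11]
22. n13.idx = 15  [terminal]
23. n12.acc = true  [h.idx > 14]
24. n14.idx = false  [terminal]
25. n2.tag = 22  [D.wid + 13]
26. n15.idx = -4  [terminal]
27. n1.key = 26  [A.lab + 30]
28. n1.ok = -5  [h.idx - 1]
29. n1.hot = 18  [h.idx + 22]
30. n0.acc = true  [A.ok == -5]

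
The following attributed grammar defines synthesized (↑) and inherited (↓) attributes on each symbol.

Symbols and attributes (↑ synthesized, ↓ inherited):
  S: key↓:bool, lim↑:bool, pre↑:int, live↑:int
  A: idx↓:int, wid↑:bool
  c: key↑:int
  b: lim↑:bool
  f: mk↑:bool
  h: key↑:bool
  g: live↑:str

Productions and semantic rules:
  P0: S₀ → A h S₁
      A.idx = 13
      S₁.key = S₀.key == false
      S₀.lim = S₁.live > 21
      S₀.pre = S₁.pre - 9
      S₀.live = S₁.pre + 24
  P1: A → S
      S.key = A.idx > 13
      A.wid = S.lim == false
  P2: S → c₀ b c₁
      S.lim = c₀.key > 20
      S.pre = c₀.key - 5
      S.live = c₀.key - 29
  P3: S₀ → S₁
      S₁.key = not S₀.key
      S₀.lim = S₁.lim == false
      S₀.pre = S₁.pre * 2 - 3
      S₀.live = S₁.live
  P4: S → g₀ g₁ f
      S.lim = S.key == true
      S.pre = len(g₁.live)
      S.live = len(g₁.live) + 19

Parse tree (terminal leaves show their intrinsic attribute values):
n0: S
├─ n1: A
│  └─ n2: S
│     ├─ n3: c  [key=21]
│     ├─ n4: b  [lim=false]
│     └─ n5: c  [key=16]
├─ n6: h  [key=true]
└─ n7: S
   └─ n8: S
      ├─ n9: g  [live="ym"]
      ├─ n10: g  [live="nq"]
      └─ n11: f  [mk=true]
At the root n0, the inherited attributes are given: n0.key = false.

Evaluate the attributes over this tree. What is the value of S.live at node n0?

25

1. n0.key = false  [given at root]
2. n1.idx = 13  [13]
3. n2.key = false  [A.idx > 13]
4. n3.key = 21  [terminal]
5. n4.lim = false  [terminal]
6. n5.key = 16  [terminal]
7. n2.lim = true  [c₀.key > 20]
8. n2.pre = 16  [c₀.key - 5]
9. n2.live = -8  [c₀.key - 29]
10. n1.wid = false  [S.lim == false]
11. n6.key = true  [terminal]
12. n7.key = true  [S₀.key == false]
13. n8.key = false  [not S₀.key]
14. n9.live = "ym"  [terminal]
15. n10.live = "nq"  [terminal]
16. n11.mk = true  [terminal]
17. n8.lim = false  [S.key == true]
18. n8.pre = 2  [len(g₁.live)]
19. n8.live = 21  [len(g₁.live) + 19]
20. n7.lim = true  [S₁.lim == false]
21. n7.pre = 1  [S₁.pre * 2 - 3]
22. n7.live = 21  [S₁.live]
23. n0.lim = false  [S₁.live > 21]
24. n0.pre = -8  [S₁.pre - 9]
25. n0.live = 25  [S₁.pre + 24]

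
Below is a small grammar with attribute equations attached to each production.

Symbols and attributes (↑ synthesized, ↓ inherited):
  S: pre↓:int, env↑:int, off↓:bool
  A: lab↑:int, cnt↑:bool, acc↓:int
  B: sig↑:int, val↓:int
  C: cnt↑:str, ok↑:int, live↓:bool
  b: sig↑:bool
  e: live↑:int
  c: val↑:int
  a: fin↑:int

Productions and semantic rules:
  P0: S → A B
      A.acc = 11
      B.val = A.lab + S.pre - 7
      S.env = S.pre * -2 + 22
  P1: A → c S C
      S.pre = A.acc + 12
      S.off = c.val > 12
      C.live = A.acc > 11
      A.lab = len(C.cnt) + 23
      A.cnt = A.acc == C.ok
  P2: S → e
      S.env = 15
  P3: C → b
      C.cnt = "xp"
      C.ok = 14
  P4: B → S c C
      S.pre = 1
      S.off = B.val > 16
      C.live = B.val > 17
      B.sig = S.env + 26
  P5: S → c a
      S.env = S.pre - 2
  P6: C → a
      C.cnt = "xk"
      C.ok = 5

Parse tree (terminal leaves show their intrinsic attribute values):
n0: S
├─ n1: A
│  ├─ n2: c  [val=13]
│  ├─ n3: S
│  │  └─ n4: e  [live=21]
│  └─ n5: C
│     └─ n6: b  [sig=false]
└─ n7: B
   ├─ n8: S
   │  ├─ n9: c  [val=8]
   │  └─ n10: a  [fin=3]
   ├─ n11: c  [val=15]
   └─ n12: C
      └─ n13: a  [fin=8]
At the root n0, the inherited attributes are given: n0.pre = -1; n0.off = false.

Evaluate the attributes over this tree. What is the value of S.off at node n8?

true

1. n0.pre = -1  [given at root]
2. n0.off = false  [given at root]
3. n1.acc = 11  [11]
4. n2.val = 13  [terminal]
5. n3.pre = 23  [A.acc + 12]
6. n3.off = true  [c.val > 12]
7. n4.live = 21  [terminal]
8. n3.env = 15  [15]
9. n5.live = false  [A.acc > 11]
10. n6.sig = false  [terminal]
11. n5.cnt = "xp"  ["xp"]
12. n5.ok = 14  [14]
13. n1.lab = 25  [len(C.cnt) + 23]
14. n1.cnt = false  [A.acc == C.ok]
15. n7.val = 17  [A.lab + S.pre - 7]
16. n8.pre = 1  [1]
17. n8.off = true  [B.val > 16]
18. n9.val = 8  [terminal]
19. n10.fin = 3  [terminal]
20. n8.env = -1  [S.pre - 2]
21. n11.val = 15  [terminal]
22. n12.live = false  [B.val > 17]
23. n13.fin = 8  [terminal]
24. n12.cnt = "xk"  ["xk"]
25. n12.ok = 5  [5]
26. n7.sig = 25  [S.env + 26]
27. n0.env = 24  [S.pre * -2 + 22]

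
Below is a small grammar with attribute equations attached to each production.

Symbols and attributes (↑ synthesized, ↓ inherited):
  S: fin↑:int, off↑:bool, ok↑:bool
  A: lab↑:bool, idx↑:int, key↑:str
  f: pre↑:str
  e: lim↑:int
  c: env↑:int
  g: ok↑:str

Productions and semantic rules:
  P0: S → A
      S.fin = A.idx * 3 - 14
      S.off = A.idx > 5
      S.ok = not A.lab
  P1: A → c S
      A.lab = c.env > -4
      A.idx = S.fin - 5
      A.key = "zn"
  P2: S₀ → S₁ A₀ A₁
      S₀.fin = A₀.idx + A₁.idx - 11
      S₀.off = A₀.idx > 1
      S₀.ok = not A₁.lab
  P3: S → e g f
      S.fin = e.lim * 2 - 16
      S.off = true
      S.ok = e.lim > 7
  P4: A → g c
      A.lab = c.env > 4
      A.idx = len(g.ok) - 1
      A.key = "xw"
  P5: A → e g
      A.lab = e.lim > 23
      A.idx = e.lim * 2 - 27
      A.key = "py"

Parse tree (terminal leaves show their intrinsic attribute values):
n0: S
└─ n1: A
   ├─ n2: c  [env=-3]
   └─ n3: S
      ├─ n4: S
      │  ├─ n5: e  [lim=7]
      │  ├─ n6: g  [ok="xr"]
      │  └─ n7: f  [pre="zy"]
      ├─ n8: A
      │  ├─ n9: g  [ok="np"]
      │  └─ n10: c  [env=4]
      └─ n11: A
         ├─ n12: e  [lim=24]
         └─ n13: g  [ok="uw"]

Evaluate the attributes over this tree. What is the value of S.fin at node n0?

4

1. n2.env = -3  [terminal]
2. n5.lim = 7  [terminal]
3. n6.ok = "xr"  [terminal]
4. n7.pre = "zy"  [terminal]
5. n4.fin = -2  [e.lim * 2 - 16]
6. n4.off = true  [true]
7. n4.ok = false  [e.lim > 7]
8. n9.ok = "np"  [terminal]
9. n10.env = 4  [terminal]
10. n8.lab = false  [c.env > 4]
11. n8.idx = 1  [len(g.ok) - 1]
12. n8.key = "xw"  ["xw"]
13. n12.lim = 24  [terminal]
14. n13.ok = "uw"  [terminal]
15. n11.lab = true  [e.lim > 23]
16. n11.idx = 21  [e.lim * 2 - 27]
17. n11.key = "py"  ["py"]
18. n3.fin = 11  [A₀.idx + A₁.idx - 11]
19. n3.off = false  [A₀.idx > 1]
20. n3.ok = false  [not A₁.lab]
21. n1.lab = true  [c.env > -4]
22. n1.idx = 6  [S.fin - 5]
23. n1.key = "zn"  ["zn"]
24. n0.fin = 4  [A.idx * 3 - 14]
25. n0.off = true  [A.idx > 5]
26. n0.ok = false  [not A.lab]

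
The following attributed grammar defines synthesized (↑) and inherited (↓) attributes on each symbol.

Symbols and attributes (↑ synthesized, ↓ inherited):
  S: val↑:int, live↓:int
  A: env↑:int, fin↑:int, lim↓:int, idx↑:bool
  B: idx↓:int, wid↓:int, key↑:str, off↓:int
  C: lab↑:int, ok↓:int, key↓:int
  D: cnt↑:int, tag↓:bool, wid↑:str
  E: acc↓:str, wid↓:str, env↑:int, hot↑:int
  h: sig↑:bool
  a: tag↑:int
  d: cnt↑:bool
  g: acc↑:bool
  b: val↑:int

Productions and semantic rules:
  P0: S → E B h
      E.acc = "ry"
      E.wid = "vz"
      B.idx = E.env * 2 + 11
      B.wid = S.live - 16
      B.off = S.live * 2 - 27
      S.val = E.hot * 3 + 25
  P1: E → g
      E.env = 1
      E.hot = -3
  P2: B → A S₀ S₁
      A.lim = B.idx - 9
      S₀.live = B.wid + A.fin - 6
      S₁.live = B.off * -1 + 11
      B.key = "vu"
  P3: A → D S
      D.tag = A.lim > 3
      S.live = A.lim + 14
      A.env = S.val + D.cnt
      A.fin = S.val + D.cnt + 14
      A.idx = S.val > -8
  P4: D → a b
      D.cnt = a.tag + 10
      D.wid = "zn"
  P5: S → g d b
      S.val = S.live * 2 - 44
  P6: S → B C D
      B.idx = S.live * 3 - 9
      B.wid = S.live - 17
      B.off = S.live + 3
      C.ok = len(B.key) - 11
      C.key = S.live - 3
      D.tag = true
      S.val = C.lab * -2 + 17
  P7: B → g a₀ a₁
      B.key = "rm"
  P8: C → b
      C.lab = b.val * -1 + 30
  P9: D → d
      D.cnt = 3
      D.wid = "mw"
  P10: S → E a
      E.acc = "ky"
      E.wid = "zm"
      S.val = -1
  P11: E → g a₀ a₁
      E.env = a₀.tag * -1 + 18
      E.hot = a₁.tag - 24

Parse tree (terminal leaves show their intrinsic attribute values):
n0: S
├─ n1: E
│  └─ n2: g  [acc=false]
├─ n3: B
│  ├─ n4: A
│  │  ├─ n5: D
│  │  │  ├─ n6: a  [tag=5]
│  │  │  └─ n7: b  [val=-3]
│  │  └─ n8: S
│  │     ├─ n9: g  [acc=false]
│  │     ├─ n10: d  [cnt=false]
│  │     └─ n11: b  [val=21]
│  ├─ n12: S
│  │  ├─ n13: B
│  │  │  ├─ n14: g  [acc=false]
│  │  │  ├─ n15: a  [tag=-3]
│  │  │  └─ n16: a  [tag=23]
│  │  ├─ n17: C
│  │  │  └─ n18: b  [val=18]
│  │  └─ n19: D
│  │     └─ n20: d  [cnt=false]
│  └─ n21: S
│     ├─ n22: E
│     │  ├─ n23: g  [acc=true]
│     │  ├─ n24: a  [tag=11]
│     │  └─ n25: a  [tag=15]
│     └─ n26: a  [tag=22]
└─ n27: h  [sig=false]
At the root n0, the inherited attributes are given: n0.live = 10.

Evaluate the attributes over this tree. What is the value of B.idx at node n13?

1. n0.live = 10  [given at root]
2. n1.acc = "ry"  ["ry"]
3. n1.wid = "vz"  ["vz"]
4. n2.acc = false  [terminal]
5. n1.env = 1  [1]
6. n1.hot = -3  [-3]
7. n3.idx = 13  [E.env * 2 + 11]
8. n3.wid = -6  [S.live - 16]
9. n3.off = -7  [S.live * 2 - 27]
10. n4.lim = 4  [B.idx - 9]
11. n5.tag = true  [A.lim > 3]
12. n6.tag = 5  [terminal]
13. n7.val = -3  [terminal]
14. n5.cnt = 15  [a.tag + 10]
15. n5.wid = "zn"  ["zn"]
16. n8.live = 18  [A.lim + 14]
17. n9.acc = false  [terminal]
18. n10.cnt = false  [terminal]
19. n11.val = 21  [terminal]
20. n8.val = -8  [S.live * 2 - 44]
21. n4.env = 7  [S.val + D.cnt]
22. n4.fin = 21  [S.val + D.cnt + 14]
23. n4.idx = false  [S.val > -8]
24. n12.live = 9  [B.wid + A.fin - 6]
25. n13.idx = 18  [S.live * 3 - 9]
26. n13.wid = -8  [S.live - 17]
27. n13.off = 12  [S.live + 3]
28. n14.acc = false  [terminal]
29. n15.tag = -3  [terminal]
30. n16.tag = 23  [terminal]
31. n13.key = "rm"  ["rm"]
32. n17.ok = -9  [len(B.key) - 11]
33. n17.key = 6  [S.live - 3]
34. n18.val = 18  [terminal]
35. n17.lab = 12  [b.val * -1 + 30]
36. n19.tag = true  [true]
37. n20.cnt = false  [terminal]
38. n19.cnt = 3  [3]
39. n19.wid = "mw"  ["mw"]
40. n12.val = -7  [C.lab * -2 + 17]
41. n21.live = 18  [B.off * -1 + 11]
42. n22.acc = "ky"  ["ky"]
43. n22.wid = "zm"  ["zm"]
44. n23.acc = true  [terminal]
45. n24.tag = 11  [terminal]
46. n25.tag = 15  [terminal]
47. n22.env = 7  [a₀.tag * -1 + 18]
48. n22.hot = -9  [a₁.tag - 24]
49. n26.tag = 22  [terminal]
50. n21.val = -1  [-1]
51. n3.key = "vu"  ["vu"]
52. n27.sig = false  [terminal]
53. n0.val = 16  [E.hot * 3 + 25]

18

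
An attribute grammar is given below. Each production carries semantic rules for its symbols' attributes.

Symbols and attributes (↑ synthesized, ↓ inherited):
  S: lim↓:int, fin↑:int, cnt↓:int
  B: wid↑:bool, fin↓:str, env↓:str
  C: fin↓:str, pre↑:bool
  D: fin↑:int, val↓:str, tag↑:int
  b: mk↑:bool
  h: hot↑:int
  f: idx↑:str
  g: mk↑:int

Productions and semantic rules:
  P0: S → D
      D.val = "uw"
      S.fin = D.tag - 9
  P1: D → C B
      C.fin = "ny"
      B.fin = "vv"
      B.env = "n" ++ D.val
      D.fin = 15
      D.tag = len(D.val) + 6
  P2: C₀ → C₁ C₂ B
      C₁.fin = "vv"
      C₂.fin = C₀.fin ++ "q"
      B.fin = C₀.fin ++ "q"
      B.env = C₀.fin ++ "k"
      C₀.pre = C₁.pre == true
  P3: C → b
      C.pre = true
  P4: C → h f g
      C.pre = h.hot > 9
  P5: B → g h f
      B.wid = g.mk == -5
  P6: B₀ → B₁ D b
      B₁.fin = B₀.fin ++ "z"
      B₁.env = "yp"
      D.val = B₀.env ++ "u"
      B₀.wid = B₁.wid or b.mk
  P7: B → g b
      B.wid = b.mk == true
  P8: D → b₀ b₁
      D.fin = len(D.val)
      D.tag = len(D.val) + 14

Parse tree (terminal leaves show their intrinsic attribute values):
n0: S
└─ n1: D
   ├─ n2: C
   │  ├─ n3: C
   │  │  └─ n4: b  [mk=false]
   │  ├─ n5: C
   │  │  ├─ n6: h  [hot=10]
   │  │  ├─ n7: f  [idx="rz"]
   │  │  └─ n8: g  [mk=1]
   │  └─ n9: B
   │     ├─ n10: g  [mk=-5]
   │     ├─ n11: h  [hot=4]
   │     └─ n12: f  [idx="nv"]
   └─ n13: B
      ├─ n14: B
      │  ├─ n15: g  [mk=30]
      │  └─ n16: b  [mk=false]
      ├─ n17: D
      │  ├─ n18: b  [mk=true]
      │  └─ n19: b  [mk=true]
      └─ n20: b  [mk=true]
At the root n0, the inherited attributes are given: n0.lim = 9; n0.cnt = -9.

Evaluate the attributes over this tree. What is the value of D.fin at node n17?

4

1. n0.lim = 9  [given at root]
2. n0.cnt = -9  [given at root]
3. n1.val = "uw"  ["uw"]
4. n2.fin = "ny"  ["ny"]
5. n3.fin = "vv"  ["vv"]
6. n4.mk = false  [terminal]
7. n3.pre = true  [true]
8. n5.fin = "nyq"  [C₀.fin ++ "q"]
9. n6.hot = 10  [terminal]
10. n7.idx = "rz"  [terminal]
11. n8.mk = 1  [terminal]
12. n5.pre = true  [h.hot > 9]
13. n9.fin = "nyq"  [C₀.fin ++ "q"]
14. n9.env = "nyk"  [C₀.fin ++ "k"]
15. n10.mk = -5  [terminal]
16. n11.hot = 4  [terminal]
17. n12.idx = "nv"  [terminal]
18. n9.wid = true  [g.mk == -5]
19. n2.pre = true  [C₁.pre == true]
20. n13.fin = "vv"  ["vv"]
21. n13.env = "nuw"  ["n" ++ D.val]
22. n14.fin = "vvz"  [B₀.fin ++ "z"]
23. n14.env = "yp"  ["yp"]
24. n15.mk = 30  [terminal]
25. n16.mk = false  [terminal]
26. n14.wid = false  [b.mk == true]
27. n17.val = "nuwu"  [B₀.env ++ "u"]
28. n18.mk = true  [terminal]
29. n19.mk = true  [terminal]
30. n17.fin = 4  [len(D.val)]
31. n17.tag = 18  [len(D.val) + 14]
32. n20.mk = true  [terminal]
33. n13.wid = true  [B₁.wid or b.mk]
34. n1.fin = 15  [15]
35. n1.tag = 8  [len(D.val) + 6]
36. n0.fin = -1  [D.tag - 9]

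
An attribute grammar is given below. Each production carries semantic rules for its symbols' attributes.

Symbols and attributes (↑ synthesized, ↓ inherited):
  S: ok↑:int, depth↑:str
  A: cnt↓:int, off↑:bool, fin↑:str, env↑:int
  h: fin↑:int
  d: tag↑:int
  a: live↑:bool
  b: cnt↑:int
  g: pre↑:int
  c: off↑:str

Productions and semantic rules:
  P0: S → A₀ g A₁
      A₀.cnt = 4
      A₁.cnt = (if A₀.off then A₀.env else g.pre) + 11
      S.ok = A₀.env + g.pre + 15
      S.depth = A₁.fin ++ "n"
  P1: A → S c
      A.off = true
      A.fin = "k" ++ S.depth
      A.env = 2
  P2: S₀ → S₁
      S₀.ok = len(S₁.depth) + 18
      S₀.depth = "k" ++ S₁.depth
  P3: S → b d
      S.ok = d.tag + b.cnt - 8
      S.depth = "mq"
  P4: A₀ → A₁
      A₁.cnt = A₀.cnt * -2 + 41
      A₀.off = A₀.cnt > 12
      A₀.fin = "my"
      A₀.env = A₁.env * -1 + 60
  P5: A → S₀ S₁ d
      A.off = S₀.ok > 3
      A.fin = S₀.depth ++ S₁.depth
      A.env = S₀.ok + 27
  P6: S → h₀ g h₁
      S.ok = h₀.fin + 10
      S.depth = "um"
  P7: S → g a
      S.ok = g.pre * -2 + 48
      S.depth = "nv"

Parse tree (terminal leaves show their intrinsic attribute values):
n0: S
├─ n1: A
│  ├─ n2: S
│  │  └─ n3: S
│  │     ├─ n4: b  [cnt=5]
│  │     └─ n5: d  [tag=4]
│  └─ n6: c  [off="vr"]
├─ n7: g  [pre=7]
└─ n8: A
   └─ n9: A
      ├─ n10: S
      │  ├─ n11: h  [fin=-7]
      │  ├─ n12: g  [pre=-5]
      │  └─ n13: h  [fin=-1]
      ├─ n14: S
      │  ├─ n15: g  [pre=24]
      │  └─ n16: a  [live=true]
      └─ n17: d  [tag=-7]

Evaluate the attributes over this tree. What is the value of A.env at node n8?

30

1. n1.cnt = 4  [4]
2. n4.cnt = 5  [terminal]
3. n5.tag = 4  [terminal]
4. n3.ok = 1  [d.tag + b.cnt - 8]
5. n3.depth = "mq"  ["mq"]
6. n2.ok = 20  [len(S₁.depth) + 18]
7. n2.depth = "kmq"  ["k" ++ S₁.depth]
8. n6.off = "vr"  [terminal]
9. n1.off = true  [true]
10. n1.fin = "kkmq"  ["k" ++ S.depth]
11. n1.env = 2  [2]
12. n7.pre = 7  [terminal]
13. n8.cnt = 13  [(if A₀.off then A₀.env else g.pre) + 11]
14. n9.cnt = 15  [A₀.cnt * -2 + 41]
15. n11.fin = -7  [terminal]
16. n12.pre = -5  [terminal]
17. n13.fin = -1  [terminal]
18. n10.ok = 3  [h₀.fin + 10]
19. n10.depth = "um"  ["um"]
20. n15.pre = 24  [terminal]
21. n16.live = true  [terminal]
22. n14.ok = 0  [g.pre * -2 + 48]
23. n14.depth = "nv"  ["nv"]
24. n17.tag = -7  [terminal]
25. n9.off = false  [S₀.ok > 3]
26. n9.fin = "umnv"  [S₀.depth ++ S₁.depth]
27. n9.env = 30  [S₀.ok + 27]
28. n8.off = true  [A₀.cnt > 12]
29. n8.fin = "my"  ["my"]
30. n8.env = 30  [A₁.env * -1 + 60]
31. n0.ok = 24  [A₀.env + g.pre + 15]
32. n0.depth = "myn"  [A₁.fin ++ "n"]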